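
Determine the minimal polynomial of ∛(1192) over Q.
m_α(x) = x^3 - 1192

α satisfies α^3 = 1192, so x^3 - 1192 annihilates α. By the rational root test, a rational root p/q (in lowest terms) of x^3 - 1192 would satisfy p^3 = 1192 q^3, forcing q = 1 and p^3 = 1192; but 1192 is not a perfect cube, contradiction. A monic cubic over Q with no rational root is irreducible (any nontrivial factorization would include a linear factor). Hence x^3 - 1192 is the minimal polynomial of α, and in particular [Q(α):Q] = 3.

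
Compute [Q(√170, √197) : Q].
[Q(√170, √197) : Q] = 4

[Q(√170):Q] = 2 (min poly x^2 - 170, irreducible since 170 is squarefree > 1). For the top step, suppose √197 ∈ Q(√170), say √197 = c + d√170 with c, d ∈ Q. Squaring: 197 = c^2 + 170d^2 + 2cd√170. Since √170 ∉ Q this forces 2cd = 0. If d = 0 then √197 = c ∈ Q, contradicting 197 squarefree > 1. If c = 0 then 197 = 170d^2, so 170·197 = (170d)^2 is a perfect square in Q — but 170·197 = 33490 is not a perfect square (since 170 and 197 are distinct squarefree integers). Contradiction. Hence √197 ∉ Q(√170), so x^2 - 197 stays irreducible over Q(√170) and [Q(√170, √197) : Q(√170)] = 2. By the tower law, [Q(√170, √197) : Q] = 2 · 2 = 4.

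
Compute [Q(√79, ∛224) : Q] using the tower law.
[Q(√79, ∛224) : Q] = 6

Let L = Q(√79, ∛224). Since Q(√79) ⊂ L and [Q(√79):Q] = 2, the tower law gives 2 | [L:Q]. Likewise Q(∛224) ⊂ L with [Q(∛224):Q] = 3 (because 224 is not a perfect cube), so 3 | [L:Q]. As gcd(2,3) = 1, [L:Q] is divisible by 6. Conversely L is generated over Q by √79 and ∛224, so [L:Q] ≤ 2·3 = 6. Therefore [Q(√79, ∛224) : Q] = 6.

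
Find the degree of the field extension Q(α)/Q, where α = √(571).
[Q(α):Q] = 2

[Q(α):Q] equals the degree of the minimal polynomial of α. Here α^2 = 571 and x^2 - 571 is irreducible (d = 571 is squarefree, ≠ 1, hence not a square), so deg(m_α) = 2. Thus [Q(α):Q] = 2.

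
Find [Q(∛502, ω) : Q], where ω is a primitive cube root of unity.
[Q(∛502, ω) : Q] = 6

[Q(∛502):Q] = 3 (min poly x^3 - 502, irreducible since 502 is not a perfect cube). [Q(ω):Q] = 2 (min poly x^2 + x + 1). Since Q(∛502) ⊂ R and ω ∉ R, we have ω ∉ Q(∛502), so x^2 + x + 1 remains irreducible over Q(∛502) and [Q(∛502, ω) : Q(∛502)] = 2. By the tower law, [Q(∛502, ω) : Q] = 3 · 2 = 6. (In fact Q(∛502, ω) is the splitting field of x^3 - 502 over Q.)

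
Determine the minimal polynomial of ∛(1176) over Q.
m_α(x) = x^3 - 1176

α satisfies α^3 = 1176, so x^3 - 1176 annihilates α. By the rational root test, a rational root p/q (in lowest terms) of x^3 - 1176 would satisfy p^3 = 1176 q^3, forcing q = 1 and p^3 = 1176; but 1176 is not a perfect cube, contradiction. A monic cubic over Q with no rational root is irreducible (any nontrivial factorization would include a linear factor). Hence x^3 - 1176 is the minimal polynomial of α, and in particular [Q(α):Q] = 3.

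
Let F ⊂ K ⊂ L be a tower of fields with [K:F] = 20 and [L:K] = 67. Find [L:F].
[L:F] = 1340

The tower law says that for any tower of field extensions F ⊂ K ⊂ L with finite degrees, [L:F] = [L:K] · [K:F]. Here this gives [L:F] = 67 · 20 = 1340.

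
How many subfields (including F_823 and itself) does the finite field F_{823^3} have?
F_{823^3} has 2 subfields

The subfields of F_{p^n} are exactly the fields F_{p^d} for d | n (each is the fixed field of the unique index-d subgroup of Gal(F_{p^n}/F_p) ≅ Z/nZ). The divisors of n = 3 are {1, 3}, giving 2 subfields: F_{823^1}, F_{823^3}.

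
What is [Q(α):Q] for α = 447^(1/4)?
[Q(α):Q] = 4

α is a root of x^4 - 447. By Eisenstein's criterion at the prime p = 3 (which divides the constant term 447 but p^2 = 9 does not, since 447 is squarefree), x^4 - 447 is irreducible over Q. Hence [Q(α):Q] = 4.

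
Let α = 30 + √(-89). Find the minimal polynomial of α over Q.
m_α(x) = x^2 - 60x + 989

From α - 30 = √(-89), squaring gives (α - 30)^2 = -89, i.e. α^2 - 60α + 900 = -89, so α^2 - 60α + 989 = 0. The discriminant of x^2 - 60x + 989 is (-60)^2 - 4·(989) = 3600 - 3956 = -356, and 4·(-89) is not a perfect square in Q since -89 is squarefree and ≠ 1. Hence x^2 - 60x + 989 is irreducible over Q and is the minimal polynomial of α.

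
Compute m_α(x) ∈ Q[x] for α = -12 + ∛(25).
m_α(x) = x^3 + 36x^2 + 432x + 1703

Set β = α + 12 = ∛(25), so β^3 = 25. Then (α + 12)^3 - 25 = 0, i.e. α is a root of g(x) = (x + 12)^3 - 25 = x^3 + 36x^2 + 432x + 1703. Since g(x) = h(x + 12) where h(x) = x^3 - 25, and h is irreducible over Q (because 25 is not a perfect cube, so h has no rational root, and a monic cubic with no rational root is irreducible), g is also irreducible (irreducibility is preserved under the substitution x → x + 12). Hence m_α(x) = x^3 + 36x^2 + 432x + 1703.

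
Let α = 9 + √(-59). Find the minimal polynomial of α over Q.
m_α(x) = x^2 - 18x + 140

From α - 9 = √(-59), squaring gives (α - 9)^2 = -59, i.e. α^2 - 18α + 81 = -59, so α^2 - 18α + 140 = 0. The discriminant of x^2 - 18x + 140 is (-18)^2 - 4·(140) = 324 - 560 = -236, and 4·(-59) is not a perfect square in Q since -59 is squarefree and ≠ 1. Hence x^2 - 18x + 140 is irreducible over Q and is the minimal polynomial of α.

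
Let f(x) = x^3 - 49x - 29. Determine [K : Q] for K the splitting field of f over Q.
[K : Q] = 6

By the rational root test, any rational root of the monic integer polynomial f(x) = x^3 - 49x - 29 must be an integer dividing the constant term -29, i.e. one of ±{1, 29}. Evaluating: f(1) = -77, f(-1) = 19, f(29) = 22939, f(-29) = -22997; none is 0, so f has no rational root and is therefore irreducible over Q (a cubic with no linear factor over a field is irreducible). For an irreducible cubic, the Galois group is A_3 or S_3 according as the discriminant disc(f) = -4a^3 - 27b^2 = -4·(-49)^3 - 27·(-29)^2 = 447889 is or is not a square in Q. Here disc(f) = 447889 is not a perfect square in Q, so the Galois group of f over Q is not contained in A_3 and must be all of S_3. The splitting field has degree |S_3| = 6 over Q, so [K : Q] = 6.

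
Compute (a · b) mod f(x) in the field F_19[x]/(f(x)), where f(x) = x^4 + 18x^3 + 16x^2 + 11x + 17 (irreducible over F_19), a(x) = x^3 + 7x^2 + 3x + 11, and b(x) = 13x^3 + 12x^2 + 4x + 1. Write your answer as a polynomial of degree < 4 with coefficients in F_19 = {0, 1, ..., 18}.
a · b ≡ 11x^3 + 13x^2 + 8x + 5 (mod f(x))

Multiply in F_19[x]: a(x)·b(x) = (x^3 + 7x^2 + 3x + 11)·(13x^3 + 12x^2 + 4x + 1) = 13x^6 + 8x^5 + 13x^4 + 18x^3 + 18x^2 + 9x + 11. This has degree ≥ 4, so divide by f(x) over F_19: 13x^6 + 8x^5 + 13x^4 + 18x^3 + 18x^2 + 9x + 11 = (13x^2 + 2x + 16)·(x^4 + 18x^3 + 16x^2 + 11x + 17) + (11x^3 + 13x^2 + 8x + 5). Hence a·b ≡ 11x^3 + 13x^2 + 8x + 5 (mod f). (F_19[x]/(f) is a field with 19^4 = 130321 elements since f is irreducible of degree 4.)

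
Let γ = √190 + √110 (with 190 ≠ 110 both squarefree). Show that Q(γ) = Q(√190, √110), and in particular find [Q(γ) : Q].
[Q(γ) : Q] = 4 (equivalently, Q(γ) = Q(√190, √110))

Obviously Q(γ) ⊆ Q(√190, √110), and [Q(√190, √110):Q] = 4 (since 190, 110 are distinct squarefree integers > 1 with 20900 not a perfect square). To show equality we compute the minimal polynomial of γ. From γ = √190 + √110: γ^2 = 190 + 2√(20900) + 110 = 300 + 2√(20900), so γ^2 - 300 = 2√(20900); squaring, (γ^2 - 300)^2 = 4·20900, i.e. γ^4 - 600γ^2 + 90000 - 83600 = 0, i.e. γ^4 - 600γ^2 + 6400 = 0. So γ is a root of x^4 - 600x^2 + 6400. This polynomial is irreducible over Q: it has no rational root (each ±√190 ± √110 is irrational), and any factorization into two quadratics over Q would force √(20900) ∈ Q (pairing opposite roots) or √190, √110 ∈ Q (other pairings), all impossible. Hence [Q(γ):Q] = 4 = [Q(√190, √110):Q], so Q(γ) = Q(√190, √110).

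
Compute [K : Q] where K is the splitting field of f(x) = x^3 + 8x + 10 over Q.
[K : Q] = 6

By the rational root test, any rational root of the monic integer polynomial f(x) = x^3 + 8x + 10 must be an integer dividing the constant term 10, i.e. one of ±{1, 2, 5, 10}. Evaluating: f(1) = 19, f(-1) = 1, f(2) = 34, f(-2) = -14, f(5) = 175, f(-5) = -155, f(10) = 1090, f(-10) = -1070; none is 0, so f has no rational root and is therefore irreducible over Q (a cubic with no linear factor over a field is irreducible). For an irreducible cubic, the Galois group is A_3 or S_3 according as the discriminant disc(f) = -4a^3 - 27b^2 = -4·(8)^3 - 27·(10)^2 = -4748 is or is not a square in Q. Here disc(f) = -4748 is not a perfect square in Q, so the Galois group of f over Q is not contained in A_3 and must be all of S_3. The splitting field has degree |S_3| = 6 over Q, so [K : Q] = 6.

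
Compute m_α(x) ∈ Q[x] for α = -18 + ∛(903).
m_α(x) = x^3 + 54x^2 + 972x + 4929

Set β = α + 18 = ∛(903), so β^3 = 903. Then (α + 18)^3 - 903 = 0, i.e. α is a root of g(x) = (x + 18)^3 - 903 = x^3 + 54x^2 + 972x + 4929. Since g(x) = h(x + 18) where h(x) = x^3 - 903, and h is irreducible over Q (because 903 is not a perfect cube, so h has no rational root, and a monic cubic with no rational root is irreducible), g is also irreducible (irreducibility is preserved under the substitution x → x + 18). Hence m_α(x) = x^3 + 54x^2 + 972x + 4929.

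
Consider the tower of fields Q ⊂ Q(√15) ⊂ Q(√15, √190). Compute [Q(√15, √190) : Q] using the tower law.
[Q(√15, √190) : Q] = 4

[Q(√15):Q] = 2 (min poly x^2 - 15, irreducible since 15 is squarefree > 1). For the top step, suppose √190 ∈ Q(√15), say √190 = c + d√15 with c, d ∈ Q. Squaring: 190 = c^2 + 15d^2 + 2cd√15. Since √15 ∉ Q this forces 2cd = 0. If d = 0 then √190 = c ∈ Q, contradicting 190 squarefree > 1. If c = 0 then 190 = 15d^2, so 15·190 = (15d)^2 is a perfect square in Q — but 15·190 = 2850 is not a perfect square (since 15 and 190 are distinct squarefree integers). Contradiction. Hence √190 ∉ Q(√15), so x^2 - 190 stays irreducible over Q(√15) and [Q(√15, √190) : Q(√15)] = 2. By the tower law, [Q(√15, √190) : Q] = 2 · 2 = 4.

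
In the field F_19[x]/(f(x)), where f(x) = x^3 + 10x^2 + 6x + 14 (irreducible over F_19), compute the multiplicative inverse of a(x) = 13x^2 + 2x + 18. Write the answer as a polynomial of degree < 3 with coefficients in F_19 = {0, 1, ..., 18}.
a(x)^(-1) ≡ 3x^2 + x + 6 (mod f(x))

Since f is irreducible over F_19, F_19[x]/(f) is a field and a(x) ≠ 0 has an inverse. Apply the extended Euclidean algorithm to f(x) and a(x) in F_19[x]: f(x) = (3x + 12)·a(x) + (4x + 7);  a(x) = (8x + 15)·(4x + 7) + (8). The last nonzero remainder is the constant 8 = gcd(f, a) in F_19. Back-substituting through the division chain expresses 8 = s(x)·a(x) + t(x)·f(x) with s(x) ≡ 5x^2 + 8x + 10 (mod f), so (5x^2 + 8x + 10)·a(x) ≡ 8 (mod f). Multiplying by 8^(-1) ≡ 12 in F_19 gives a(x)^(-1) ≡ 12·(5x^2 + 8x + 10) ≡ 3x^2 + x + 6 (mod f). Check: (13x^2 + 2x + 18)·(3x^2 + x + 6) = x^4 + x^2 + 11x + 13 ≡ 1 (mod x^3 + 10x^2 + 6x + 14).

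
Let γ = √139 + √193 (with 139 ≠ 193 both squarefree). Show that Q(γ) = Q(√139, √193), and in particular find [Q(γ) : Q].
[Q(γ) : Q] = 4 (equivalently, Q(γ) = Q(√139, √193))

Obviously Q(γ) ⊆ Q(√139, √193), and [Q(√139, √193):Q] = 4 (since 139, 193 are distinct squarefree integers > 1 with 26827 not a perfect square). To show equality we compute the minimal polynomial of γ. From γ = √139 + √193: γ^2 = 139 + 2√(26827) + 193 = 332 + 2√(26827), so γ^2 - 332 = 2√(26827); squaring, (γ^2 - 332)^2 = 4·26827, i.e. γ^4 - 664γ^2 + 110224 - 107308 = 0, i.e. γ^4 - 664γ^2 + 2916 = 0. So γ is a root of x^4 - 664x^2 + 2916. This polynomial is irreducible over Q: it has no rational root (each ±√139 ± √193 is irrational), and any factorization into two quadratics over Q would force √(26827) ∈ Q (pairing opposite roots) or √139, √193 ∈ Q (other pairings), all impossible. Hence [Q(γ):Q] = 4 = [Q(√139, √193):Q], so Q(γ) = Q(√139, √193).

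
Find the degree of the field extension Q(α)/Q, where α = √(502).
[Q(α):Q] = 2

[Q(α):Q] equals the degree of the minimal polynomial of α. Here α^2 = 502 and x^2 - 502 is irreducible (d = 502 is squarefree, ≠ 1, hence not a square), so deg(m_α) = 2. Thus [Q(α):Q] = 2.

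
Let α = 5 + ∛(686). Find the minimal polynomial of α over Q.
m_α(x) = x^3 - 15x^2 + 75x - 811

Set β = α - 5 = ∛(686), so β^3 = 686. Then (α - 5)^3 - 686 = 0, i.e. α is a root of g(x) = (x - 5)^3 - 686 = x^3 - 15x^2 + 75x - 811. Since g(x) = h(x - 5) where h(x) = x^3 - 686, and h is irreducible over Q (because 686 is not a perfect cube, so h has no rational root, and a monic cubic with no rational root is irreducible), g is also irreducible (irreducibility is preserved under the substitution x → x - 5). Hence m_α(x) = x^3 - 15x^2 + 75x - 811.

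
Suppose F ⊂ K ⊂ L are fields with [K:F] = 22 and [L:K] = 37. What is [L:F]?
[L:F] = 814

The tower law says that for any tower of field extensions F ⊂ K ⊂ L with finite degrees, [L:F] = [L:K] · [K:F]. Here this gives [L:F] = 37 · 22 = 814.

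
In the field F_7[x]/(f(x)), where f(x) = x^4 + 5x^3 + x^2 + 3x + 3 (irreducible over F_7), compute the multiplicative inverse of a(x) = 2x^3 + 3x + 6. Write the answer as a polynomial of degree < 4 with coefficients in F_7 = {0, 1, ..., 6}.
a(x)^(-1) ≡ x^3 + 3x^2 + 4x + 3 (mod f(x))

Since f is irreducible over F_7, F_7[x]/(f) is a field and a(x) ≠ 0 has an inverse. Apply the extended Euclidean algorithm to f(x) and a(x) in F_7[x]: f(x) = (4x + 6)·a(x) + (3x^2 + 3x + 2);  a(x) = (3x + 4)·(3x^2 + 3x + 2) + (6x + 5);  (3x^2 + 3x + 2) = (4x + 3)·(6x + 5) + (1). The last nonzero remainder is the constant 1 = gcd(f, a) in F_7. Back-substituting through the division chain expresses 1 = s(x)·a(x) + t(x)·f(x) with s(x) ≡ x^3 + 3x^2 + 4x + 3 (mod f), so a(x)^(-1) ≡ s(x) = x^3 + 3x^2 + 4x + 3 (mod f). Check: (2x^3 + 3x + 6)·(x^3 + 3x^2 + 4x + 3) = 2x^6 + 6x^5 + 4x^4 + 2x^2 + 5x + 4 ≡ 1 (mod x^4 + 5x^3 + x^2 + 3x + 3).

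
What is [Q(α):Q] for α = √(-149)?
[Q(α):Q] = 2

[Q(α):Q] equals the degree of the minimal polynomial of α. Here α^2 = -149 and x^2 + 149 is irreducible (d = -149 is squarefree, ≠ 1, hence not a square), so deg(m_α) = 2. Thus [Q(α):Q] = 2.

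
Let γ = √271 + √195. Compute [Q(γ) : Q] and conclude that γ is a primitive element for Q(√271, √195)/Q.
[Q(γ) : Q] = 4 (equivalently, Q(γ) = Q(√271, √195))

Obviously Q(γ) ⊆ Q(√271, √195), and [Q(√271, √195):Q] = 4 (since 271, 195 are distinct squarefree integers > 1 with 52845 not a perfect square). To show equality we compute the minimal polynomial of γ. From γ = √271 + √195: γ^2 = 271 + 2√(52845) + 195 = 466 + 2√(52845), so γ^2 - 466 = 2√(52845); squaring, (γ^2 - 466)^2 = 4·52845, i.e. γ^4 - 932γ^2 + 217156 - 211380 = 0, i.e. γ^4 - 932γ^2 + 5776 = 0. So γ is a root of x^4 - 932x^2 + 5776. This polynomial is irreducible over Q: it has no rational root (each ±√271 ± √195 is irrational), and any factorization into two quadratics over Q would force √(52845) ∈ Q (pairing opposite roots) or √271, √195 ∈ Q (other pairings), all impossible. Hence [Q(γ):Q] = 4 = [Q(√271, √195):Q], so Q(γ) = Q(√271, √195).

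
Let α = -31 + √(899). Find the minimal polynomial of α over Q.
m_α(x) = x^2 + 62x + 62

From α + 31 = √(899), squaring gives (α + 31)^2 = 899, i.e. α^2 + 62α + 961 = 899, so α^2 + 62α + 62 = 0. The discriminant of x^2 + 62x + 62 is (62)^2 - 4·(62) = 3844 - 248 = 3596, and 4·(899) is not a perfect square in Q since 899 is squarefree and ≠ 1. Hence x^2 + 62x + 62 is irreducible over Q and is the minimal polynomial of α.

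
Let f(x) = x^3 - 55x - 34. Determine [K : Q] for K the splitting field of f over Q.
[K : Q] = 6

By the rational root test, any rational root of the monic integer polynomial f(x) = x^3 - 55x - 34 must be an integer dividing the constant term -34, i.e. one of ±{1, 2, 17, 34}. Evaluating: f(1) = -88, f(-1) = 20, f(2) = -136, f(-2) = 68, f(17) = 3944, f(-17) = -4012, f(34) = 37400, f(-34) = -37468; none is 0, so f has no rational root and is therefore irreducible over Q (a cubic with no linear factor over a field is irreducible). For an irreducible cubic, the Galois group is A_3 or S_3 according as the discriminant disc(f) = -4a^3 - 27b^2 = -4·(-55)^3 - 27·(-34)^2 = 634288 is or is not a square in Q. Here disc(f) = 634288 is not a perfect square in Q, so the Galois group of f over Q is not contained in A_3 and must be all of S_3. The splitting field has degree |S_3| = 6 over Q, so [K : Q] = 6.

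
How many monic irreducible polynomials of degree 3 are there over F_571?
There are 62056280 monic irreducible polynomials of degree 3 over F_571

Each element of F_{571^3} that lies in no proper subfield is a root of exactly one monic irreducible of degree 3 over F_571, and each such polynomial has 3 distinct roots in F_{571^3}. By Möbius inversion the count is N_571(3) = (1/3) Σ_{d|3} μ(3/d) · 571^d = (1/3)(μ(3)·571^1 + μ(1)·571^3) = 186168840/3 = 62056280.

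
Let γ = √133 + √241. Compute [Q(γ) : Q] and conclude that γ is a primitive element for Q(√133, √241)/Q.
[Q(γ) : Q] = 4 (equivalently, Q(γ) = Q(√133, √241))

Obviously Q(γ) ⊆ Q(√133, √241), and [Q(√133, √241):Q] = 4 (since 133, 241 are distinct squarefree integers > 1 with 32053 not a perfect square). To show equality we compute the minimal polynomial of γ. From γ = √133 + √241: γ^2 = 133 + 2√(32053) + 241 = 374 + 2√(32053), so γ^2 - 374 = 2√(32053); squaring, (γ^2 - 374)^2 = 4·32053, i.e. γ^4 - 748γ^2 + 139876 - 128212 = 0, i.e. γ^4 - 748γ^2 + 11664 = 0. So γ is a root of x^4 - 748x^2 + 11664. This polynomial is irreducible over Q: it has no rational root (each ±√133 ± √241 is irrational), and any factorization into two quadratics over Q would force √(32053) ∈ Q (pairing opposite roots) or √133, √241 ∈ Q (other pairings), all impossible. Hence [Q(γ):Q] = 4 = [Q(√133, √241):Q], so Q(γ) = Q(√133, √241).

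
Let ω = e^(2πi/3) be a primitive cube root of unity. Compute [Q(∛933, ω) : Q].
[Q(∛933, ω) : Q] = 6

[Q(∛933):Q] = 3 (min poly x^3 - 933, irreducible since 933 is not a perfect cube). [Q(ω):Q] = 2 (min poly x^2 + x + 1). Since Q(∛933) ⊂ R and ω ∉ R, we have ω ∉ Q(∛933), so x^2 + x + 1 remains irreducible over Q(∛933) and [Q(∛933, ω) : Q(∛933)] = 2. By the tower law, [Q(∛933, ω) : Q] = 3 · 2 = 6. (In fact Q(∛933, ω) is the splitting field of x^3 - 933 over Q.)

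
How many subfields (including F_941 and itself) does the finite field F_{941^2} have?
F_{941^2} has 2 subfields

The subfields of F_{p^n} are exactly the fields F_{p^d} for d | n (each is the fixed field of the unique index-d subgroup of Gal(F_{p^n}/F_p) ≅ Z/nZ). The divisors of n = 2 are {1, 2}, giving 2 subfields: F_{941^1}, F_{941^2}.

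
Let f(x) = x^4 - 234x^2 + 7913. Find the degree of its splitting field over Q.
[K : Q] = 4

Solving the quadratic in x^2: x^2 = (234 ± √(234^2 - 4·7913))/2 = (234 ± √23104)/2 = (234 ± 152)/2, giving x^2 = 41 or x^2 = 193. So f(x) = (x^2 - 41)(x^2 - 193) and the roots of f are ±√41, ±√193. Hence the splitting field is K = Q(√41, √193). Since 41 and 193 are distinct squarefree integers > 1, their product 7913 is not a perfect square, so √193 ∉ Q(√41). By the tower law [K:Q] = [Q(√41,√193):Q(√41)] · [Q(√41):Q] = 2 · 2 = 4.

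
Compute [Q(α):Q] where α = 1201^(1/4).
[Q(α):Q] = 4

α is a root of x^4 - 1201. By Eisenstein's criterion at the prime p = 1201 (which divides the constant term 1201 but p^2 = 1442401 does not, since 1201 is squarefree), x^4 - 1201 is irreducible over Q. Hence [Q(α):Q] = 4.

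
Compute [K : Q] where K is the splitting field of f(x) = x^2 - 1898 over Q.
[K : Q] = 2

f(x) = x^2 - 1898 factors as (x - √1898)(x + √1898). The splitting field is K = Q(√1898). Since 1898 is squarefree and > 1, it is not a perfect square, so x^2 - 1898 is irreducible over Q and [Q(√1898) : Q] = 2. Hence [K : Q] = 2.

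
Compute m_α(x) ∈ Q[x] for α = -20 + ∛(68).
m_α(x) = x^3 + 60x^2 + 1200x + 7932

Set β = α + 20 = ∛(68), so β^3 = 68. Then (α + 20)^3 - 68 = 0, i.e. α is a root of g(x) = (x + 20)^3 - 68 = x^3 + 60x^2 + 1200x + 7932. Since g(x) = h(x + 20) where h(x) = x^3 - 68, and h is irreducible over Q (because 68 is not a perfect cube, so h has no rational root, and a monic cubic with no rational root is irreducible), g is also irreducible (irreducibility is preserved under the substitution x → x + 20). Hence m_α(x) = x^3 + 60x^2 + 1200x + 7932.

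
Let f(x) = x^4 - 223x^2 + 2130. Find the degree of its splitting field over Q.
[K : Q] = 4

Solving the quadratic in x^2: x^2 = (223 ± √(223^2 - 4·2130))/2 = (223 ± √41209)/2 = (223 ± 203)/2, giving x^2 = 10 or x^2 = 213. So f(x) = (x^2 - 10)(x^2 - 213) and the roots of f are ±√10, ±√213. Hence the splitting field is K = Q(√10, √213). Since 10 and 213 are distinct squarefree integers > 1, their product 2130 is not a perfect square, so √213 ∉ Q(√10). By the tower law [K:Q] = [Q(√10,√213):Q(√10)] · [Q(√10):Q] = 2 · 2 = 4.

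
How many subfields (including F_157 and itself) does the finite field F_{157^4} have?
F_{157^4} has 3 subfields

The subfields of F_{p^n} are exactly the fields F_{p^d} for d | n (each is the fixed field of the unique index-d subgroup of Gal(F_{p^n}/F_p) ≅ Z/nZ). The divisors of n = 4 are {1, 2, 4}, giving 3 subfields: F_{157^1}, F_{157^2}, F_{157^4}.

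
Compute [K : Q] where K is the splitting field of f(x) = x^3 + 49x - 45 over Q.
[K : Q] = 6

By the rational root test, any rational root of the monic integer polynomial f(x) = x^3 + 49x - 45 must be an integer dividing the constant term -45, i.e. one of ±{1, 3, 5, 9, 15, 45}. Evaluating: f(1) = 5, f(-1) = -95, f(3) = 129, f(-3) = -219, f(5) = 325, f(-5) = -415, f(9) = 1125, f(-9) = -1215, f(15) = 4065, f(-15) = -4155, f(45) = 93285, f(-45) = -93375; none is 0, so f has no rational root and is therefore irreducible over Q (a cubic with no linear factor over a field is irreducible). For an irreducible cubic, the Galois group is A_3 or S_3 according as the discriminant disc(f) = -4a^3 - 27b^2 = -4·(49)^3 - 27·(-45)^2 = -525271 is or is not a square in Q. Here disc(f) = -525271 is not a perfect square in Q, so the Galois group of f over Q is not contained in A_3 and must be all of S_3. The splitting field has degree |S_3| = 6 over Q, so [K : Q] = 6.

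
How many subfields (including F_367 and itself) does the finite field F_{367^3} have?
F_{367^3} has 2 subfields

The subfields of F_{p^n} are exactly the fields F_{p^d} for d | n (each is the fixed field of the unique index-d subgroup of Gal(F_{p^n}/F_p) ≅ Z/nZ). The divisors of n = 3 are {1, 3}, giving 2 subfields: F_{367^1}, F_{367^3}.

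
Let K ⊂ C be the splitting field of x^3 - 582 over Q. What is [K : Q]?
[K : Q] = 6

The roots of x^3 - 582 are ∛582, ω∛582, ω^2∛582 where ω = e^(2πi/3) is a primitive cube root of unity, so K = Q(∛582, ω). Now [Q(∛582):Q] = 3 (since 582 is not a perfect cube, x^3 - 582 is irreducible) and [Q(ω):Q] = 2. Both 2 and 3 divide [K:Q], and [K:Q] ≤ 3·2 = 6, so [K:Q] = 6. (Equivalently: Q(∛582) ⊂ R but ω ∉ R, so [K : Q(∛582)] = 2.)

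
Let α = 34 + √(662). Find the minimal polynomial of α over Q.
m_α(x) = x^2 - 68x + 494

From α - 34 = √(662), squaring gives (α - 34)^2 = 662, i.e. α^2 - 68α + 1156 = 662, so α^2 - 68α + 494 = 0. The discriminant of x^2 - 68x + 494 is (-68)^2 - 4·(494) = 4624 - 1976 = 2648, and 4·(662) is not a perfect square in Q since 662 is squarefree and ≠ 1. Hence x^2 - 68x + 494 is irreducible over Q and is the minimal polynomial of α.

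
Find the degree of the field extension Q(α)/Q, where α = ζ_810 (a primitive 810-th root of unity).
[Q(α):Q] = 216

The minimal polynomial of ζ_810 over Q is the 810-th cyclotomic polynomial Φ_810(x), which is irreducible over Q and has degree φ(810) = 216. Hence [Q(α):Q] = φ(810) = 216.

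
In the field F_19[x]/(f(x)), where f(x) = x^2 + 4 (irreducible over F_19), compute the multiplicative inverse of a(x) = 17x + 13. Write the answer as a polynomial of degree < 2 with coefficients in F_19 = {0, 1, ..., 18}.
a(x)^(-1) ≡ 11x + 5 (mod f(x))

Since f is irreducible over F_19, F_19[x]/(f) is a field and a(x) ≠ 0 has an inverse. Apply the extended Euclidean algorithm to f(x) and a(x) in F_19[x]: f(x) = (9x + 11)·a(x) + (13). The last nonzero remainder is the constant 13 = gcd(f, a) in F_19. Back-substituting through the division chain expresses 13 = s(x)·a(x) + t(x)·f(x) with s(x) ≡ 10x + 8 (mod f), so (10x + 8)·a(x) ≡ 13 (mod f). Multiplying by 13^(-1) ≡ 3 in F_19 gives a(x)^(-1) ≡ 3·(10x + 8) ≡ 11x + 5 (mod f). Check: (17x + 13)·(11x + 5) = 16x^2 + 8 ≡ 1 (mod x^2 + 4).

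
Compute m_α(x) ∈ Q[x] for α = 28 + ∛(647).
m_α(x) = x^3 - 84x^2 + 2352x - 22599

Set β = α - 28 = ∛(647), so β^3 = 647. Then (α - 28)^3 - 647 = 0, i.e. α is a root of g(x) = (x - 28)^3 - 647 = x^3 - 84x^2 + 2352x - 22599. Since g(x) = h(x - 28) where h(x) = x^3 - 647, and h is irreducible over Q (because 647 is not a perfect cube, so h has no rational root, and a monic cubic with no rational root is irreducible), g is also irreducible (irreducibility is preserved under the substitution x → x - 28). Hence m_α(x) = x^3 - 84x^2 + 2352x - 22599.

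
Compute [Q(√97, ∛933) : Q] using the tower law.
[Q(√97, ∛933) : Q] = 6

Let L = Q(√97, ∛933). Since Q(√97) ⊂ L and [Q(√97):Q] = 2, the tower law gives 2 | [L:Q]. Likewise Q(∛933) ⊂ L with [Q(∛933):Q] = 3 (because 933 is not a perfect cube), so 3 | [L:Q]. As gcd(2,3) = 1, [L:Q] is divisible by 6. Conversely L is generated over Q by √97 and ∛933, so [L:Q] ≤ 2·3 = 6. Therefore [Q(√97, ∛933) : Q] = 6.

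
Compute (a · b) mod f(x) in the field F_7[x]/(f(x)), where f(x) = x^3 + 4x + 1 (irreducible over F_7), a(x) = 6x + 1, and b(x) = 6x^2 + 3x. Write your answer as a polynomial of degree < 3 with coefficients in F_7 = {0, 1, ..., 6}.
a · b ≡ 3x^2 + 6x + 6 (mod f(x))

Multiply in F_7[x]: a(x)·b(x) = (6x + 1)·(6x^2 + 3x) = x^3 + 3x^2 + 3x. This has degree ≥ 3, so divide by f(x) over F_7: x^3 + 3x^2 + 3x = (1)·(x^3 + 4x + 1) + (3x^2 + 6x + 6). Hence a·b ≡ 3x^2 + 6x + 6 (mod f). (F_7[x]/(f) is a field with 7^3 = 343 elements since f is irreducible of degree 3.)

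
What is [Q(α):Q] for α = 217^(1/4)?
[Q(α):Q] = 4

α is a root of x^4 - 217. By Eisenstein's criterion at the prime p = 7 (which divides the constant term 217 but p^2 = 49 does not, since 217 is squarefree), x^4 - 217 is irreducible over Q. Hence [Q(α):Q] = 4.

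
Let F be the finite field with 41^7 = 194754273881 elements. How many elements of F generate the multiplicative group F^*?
There are φ(194754273880) = 76090041216 primitive elements

F_q^* is cyclic of order q - 1 = 194754273880. A cyclic group of order m has exactly φ(m) generators. Here m = 194754273880 = 2^3 · 5 · 43 · 113229229, so the number of primitive elements is φ(194754273880) = 76090041216.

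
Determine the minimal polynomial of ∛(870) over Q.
m_α(x) = x^3 - 870

α satisfies α^3 = 870, so x^3 - 870 annihilates α. By the rational root test, a rational root p/q (in lowest terms) of x^3 - 870 would satisfy p^3 = 870 q^3, forcing q = 1 and p^3 = 870; but 870 is not a perfect cube, contradiction. A monic cubic over Q with no rational root is irreducible (any nontrivial factorization would include a linear factor). Hence x^3 - 870 is the minimal polynomial of α, and in particular [Q(α):Q] = 3.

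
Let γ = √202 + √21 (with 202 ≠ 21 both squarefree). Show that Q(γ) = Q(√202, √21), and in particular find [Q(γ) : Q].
[Q(γ) : Q] = 4 (equivalently, Q(γ) = Q(√202, √21))

Obviously Q(γ) ⊆ Q(√202, √21), and [Q(√202, √21):Q] = 4 (since 202, 21 are distinct squarefree integers > 1 with 4242 not a perfect square). To show equality we compute the minimal polynomial of γ. From γ = √202 + √21: γ^2 = 202 + 2√(4242) + 21 = 223 + 2√(4242), so γ^2 - 223 = 2√(4242); squaring, (γ^2 - 223)^2 = 4·4242, i.e. γ^4 - 446γ^2 + 49729 - 16968 = 0, i.e. γ^4 - 446γ^2 + 32761 = 0. So γ is a root of x^4 - 446x^2 + 32761. This polynomial is irreducible over Q: it has no rational root (each ±√202 ± √21 is irrational), and any factorization into two quadratics over Q would force √(4242) ∈ Q (pairing opposite roots) or √202, √21 ∈ Q (other pairings), all impossible. Hence [Q(γ):Q] = 4 = [Q(√202, √21):Q], so Q(γ) = Q(√202, √21).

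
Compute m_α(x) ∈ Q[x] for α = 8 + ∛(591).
m_α(x) = x^3 - 24x^2 + 192x - 1103

Set β = α - 8 = ∛(591), so β^3 = 591. Then (α - 8)^3 - 591 = 0, i.e. α is a root of g(x) = (x - 8)^3 - 591 = x^3 - 24x^2 + 192x - 1103. Since g(x) = h(x - 8) where h(x) = x^3 - 591, and h is irreducible over Q (because 591 is not a perfect cube, so h has no rational root, and a monic cubic with no rational root is irreducible), g is also irreducible (irreducibility is preserved under the substitution x → x - 8). Hence m_α(x) = x^3 - 24x^2 + 192x - 1103.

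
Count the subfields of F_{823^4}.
F_{823^4} has 3 subfields

The subfields of F_{p^n} are exactly the fields F_{p^d} for d | n (each is the fixed field of the unique index-d subgroup of Gal(F_{p^n}/F_p) ≅ Z/nZ). The divisors of n = 4 are {1, 2, 4}, giving 3 subfields: F_{823^1}, F_{823^2}, F_{823^4}.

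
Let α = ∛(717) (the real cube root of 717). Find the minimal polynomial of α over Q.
m_α(x) = x^3 - 717

α satisfies α^3 = 717, so x^3 - 717 annihilates α. By the rational root test, a rational root p/q (in lowest terms) of x^3 - 717 would satisfy p^3 = 717 q^3, forcing q = 1 and p^3 = 717; but 717 is not a perfect cube, contradiction. A monic cubic over Q with no rational root is irreducible (any nontrivial factorization would include a linear factor). Hence x^3 - 717 is the minimal polynomial of α, and in particular [Q(α):Q] = 3.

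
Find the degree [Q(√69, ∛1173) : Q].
[Q(√69, ∛1173) : Q] = 6

Let L = Q(√69, ∛1173). Since Q(√69) ⊂ L and [Q(√69):Q] = 2, the tower law gives 2 | [L:Q]. Likewise Q(∛1173) ⊂ L with [Q(∛1173):Q] = 3 (because 1173 is not a perfect cube), so 3 | [L:Q]. As gcd(2,3) = 1, [L:Q] is divisible by 6. Conversely L is generated over Q by √69 and ∛1173, so [L:Q] ≤ 2·3 = 6. Therefore [Q(√69, ∛1173) : Q] = 6.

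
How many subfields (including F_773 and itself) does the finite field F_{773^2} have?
F_{773^2} has 2 subfields

The subfields of F_{p^n} are exactly the fields F_{p^d} for d | n (each is the fixed field of the unique index-d subgroup of Gal(F_{p^n}/F_p) ≅ Z/nZ). The divisors of n = 2 are {1, 2}, giving 2 subfields: F_{773^1}, F_{773^2}.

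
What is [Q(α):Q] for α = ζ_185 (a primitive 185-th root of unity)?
[Q(α):Q] = 144

The minimal polynomial of ζ_185 over Q is the 185-th cyclotomic polynomial Φ_185(x), which is irreducible over Q and has degree φ(185) = 144. Hence [Q(α):Q] = φ(185) = 144.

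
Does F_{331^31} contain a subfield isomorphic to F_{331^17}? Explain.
No: F_{331^17} is not a subfield of F_{331^31}

F_{p^m} embeds in F_{p^n} iff m | n. Here 17 ∤ 31 (since 31 = 1·17 + 14 with remainder 14 ≠ 0), so F_{331^17} is not a subfield of F_{331^31}. Equivalently: if it were, the tower law would give 17 = [F_{331^17}:F_331] dividing [F_{331^31}:F_331] = 31, contradiction.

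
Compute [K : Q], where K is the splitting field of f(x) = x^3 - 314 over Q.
[K : Q] = 6

The roots of x^3 - 314 are ∛314, ω∛314, ω^2∛314 where ω = e^(2πi/3) is a primitive cube root of unity, so K = Q(∛314, ω). Now [Q(∛314):Q] = 3 (since 314 is not a perfect cube, x^3 - 314 is irreducible) and [Q(ω):Q] = 2. Both 2 and 3 divide [K:Q], and [K:Q] ≤ 3·2 = 6, so [K:Q] = 6. (Equivalently: Q(∛314) ⊂ R but ω ∉ R, so [K : Q(∛314)] = 2.)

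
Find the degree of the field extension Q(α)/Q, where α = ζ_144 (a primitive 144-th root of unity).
[Q(α):Q] = 48

The minimal polynomial of ζ_144 over Q is the 144-th cyclotomic polynomial Φ_144(x), which is irreducible over Q and has degree φ(144) = 48. Hence [Q(α):Q] = φ(144) = 48.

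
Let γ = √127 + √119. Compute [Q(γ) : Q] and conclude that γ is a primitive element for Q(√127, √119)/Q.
[Q(γ) : Q] = 4 (equivalently, Q(γ) = Q(√127, √119))

Obviously Q(γ) ⊆ Q(√127, √119), and [Q(√127, √119):Q] = 4 (since 127, 119 are distinct squarefree integers > 1 with 15113 not a perfect square). To show equality we compute the minimal polynomial of γ. From γ = √127 + √119: γ^2 = 127 + 2√(15113) + 119 = 246 + 2√(15113), so γ^2 - 246 = 2√(15113); squaring, (γ^2 - 246)^2 = 4·15113, i.e. γ^4 - 492γ^2 + 60516 - 60452 = 0, i.e. γ^4 - 492γ^2 + 64 = 0. So γ is a root of x^4 - 492x^2 + 64. This polynomial is irreducible over Q: it has no rational root (each ±√127 ± √119 is irrational), and any factorization into two quadratics over Q would force √(15113) ∈ Q (pairing opposite roots) or √127, √119 ∈ Q (other pairings), all impossible. Hence [Q(γ):Q] = 4 = [Q(√127, √119):Q], so Q(γ) = Q(√127, √119).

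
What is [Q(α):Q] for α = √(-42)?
[Q(α):Q] = 2

[Q(α):Q] equals the degree of the minimal polynomial of α. Here α^2 = -42 and x^2 + 42 is irreducible (d = -42 is squarefree, ≠ 1, hence not a square), so deg(m_α) = 2. Thus [Q(α):Q] = 2.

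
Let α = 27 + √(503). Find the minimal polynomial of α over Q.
m_α(x) = x^2 - 54x + 226

From α - 27 = √(503), squaring gives (α - 27)^2 = 503, i.e. α^2 - 54α + 729 = 503, so α^2 - 54α + 226 = 0. The discriminant of x^2 - 54x + 226 is (-54)^2 - 4·(226) = 2916 - 904 = 2012, and 4·(503) is not a perfect square in Q since 503 is squarefree and ≠ 1. Hence x^2 - 54x + 226 is irreducible over Q and is the minimal polynomial of α.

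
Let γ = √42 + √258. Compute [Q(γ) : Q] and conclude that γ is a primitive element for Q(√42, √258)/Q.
[Q(γ) : Q] = 4 (equivalently, Q(γ) = Q(√42, √258))

Obviously Q(γ) ⊆ Q(√42, √258), and [Q(√42, √258):Q] = 4 (since 42, 258 are distinct squarefree integers > 1 with 10836 not a perfect square). To show equality we compute the minimal polynomial of γ. From γ = √42 + √258: γ^2 = 42 + 2√(10836) + 258 = 300 + 2√(10836), so γ^2 - 300 = 2√(10836); squaring, (γ^2 - 300)^2 = 4·10836, i.e. γ^4 - 600γ^2 + 90000 - 43344 = 0, i.e. γ^4 - 600γ^2 + 46656 = 0. So γ is a root of x^4 - 600x^2 + 46656. This polynomial is irreducible over Q: it has no rational root (each ±√42 ± √258 is irrational), and any factorization into two quadratics over Q would force √(10836) ∈ Q (pairing opposite roots) or √42, √258 ∈ Q (other pairings), all impossible. Hence [Q(γ):Q] = 4 = [Q(√42, √258):Q], so Q(γ) = Q(√42, √258).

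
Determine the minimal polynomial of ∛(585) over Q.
m_α(x) = x^3 - 585

α satisfies α^3 = 585, so x^3 - 585 annihilates α. By the rational root test, a rational root p/q (in lowest terms) of x^3 - 585 would satisfy p^3 = 585 q^3, forcing q = 1 and p^3 = 585; but 585 is not a perfect cube, contradiction. A monic cubic over Q with no rational root is irreducible (any nontrivial factorization would include a linear factor). Hence x^3 - 585 is the minimal polynomial of α, and in particular [Q(α):Q] = 3.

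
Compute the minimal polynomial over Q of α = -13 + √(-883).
m_α(x) = x^2 + 26x + 1052

From α + 13 = √(-883), squaring gives (α + 13)^2 = -883, i.e. α^2 + 26α + 169 = -883, so α^2 + 26α + 1052 = 0. The discriminant of x^2 + 26x + 1052 is (26)^2 - 4·(1052) = 676 - 4208 = -3532, and 4·(-883) is not a perfect square in Q since -883 is squarefree and ≠ 1. Hence x^2 + 26x + 1052 is irreducible over Q and is the minimal polynomial of α.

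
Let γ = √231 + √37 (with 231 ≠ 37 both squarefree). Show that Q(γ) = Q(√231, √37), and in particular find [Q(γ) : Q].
[Q(γ) : Q] = 4 (equivalently, Q(γ) = Q(√231, √37))

Obviously Q(γ) ⊆ Q(√231, √37), and [Q(√231, √37):Q] = 4 (since 231, 37 are distinct squarefree integers > 1 with 8547 not a perfect square). To show equality we compute the minimal polynomial of γ. From γ = √231 + √37: γ^2 = 231 + 2√(8547) + 37 = 268 + 2√(8547), so γ^2 - 268 = 2√(8547); squaring, (γ^2 - 268)^2 = 4·8547, i.e. γ^4 - 536γ^2 + 71824 - 34188 = 0, i.e. γ^4 - 536γ^2 + 37636 = 0. So γ is a root of x^4 - 536x^2 + 37636. This polynomial is irreducible over Q: it has no rational root (each ±√231 ± √37 is irrational), and any factorization into two quadratics over Q would force √(8547) ∈ Q (pairing opposite roots) or √231, √37 ∈ Q (other pairings), all impossible. Hence [Q(γ):Q] = 4 = [Q(√231, √37):Q], so Q(γ) = Q(√231, √37).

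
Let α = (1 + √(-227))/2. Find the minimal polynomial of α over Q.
m_α(x) = x^2 - x + 57

From 2α - 1 = √(-227), squaring gives (2α - 1)^2 = -227, i.e. 4α^2 - 4α + 1 = -227, so α^2 - α + (1 + 227)/4 = 0. Since -227 ≡ 1 (mod 4), (1 + 227)/4 = 57 ∈ Z. The polynomial x^2 - x + 57 has discriminant 1 - 4·(57) = -227, which is not a perfect square in Q (d = -227 is squarefree and ≠ 1), so x^2 - x + 57 is irreducible over Q. It is the minimal polynomial of α.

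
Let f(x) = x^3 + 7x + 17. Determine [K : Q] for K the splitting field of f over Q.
[K : Q] = 6

By the rational root test, any rational root of the monic integer polynomial f(x) = x^3 + 7x + 17 must be an integer dividing the constant term 17, i.e. one of ±{1, 17}. Evaluating: f(1) = 25, f(-1) = 9, f(17) = 5049, f(-17) = -5015; none is 0, so f has no rational root and is therefore irreducible over Q (a cubic with no linear factor over a field is irreducible). For an irreducible cubic, the Galois group is A_3 or S_3 according as the discriminant disc(f) = -4a^3 - 27b^2 = -4·(7)^3 - 27·(17)^2 = -9175 is or is not a square in Q. Here disc(f) = -9175 is not a perfect square in Q, so the Galois group of f over Q is not contained in A_3 and must be all of S_3. The splitting field has degree |S_3| = 6 over Q, so [K : Q] = 6.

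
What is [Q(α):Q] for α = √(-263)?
[Q(α):Q] = 2

[Q(α):Q] equals the degree of the minimal polynomial of α. Here α^2 = -263 and x^2 + 263 is irreducible (d = -263 is squarefree, ≠ 1, hence not a square), so deg(m_α) = 2. Thus [Q(α):Q] = 2.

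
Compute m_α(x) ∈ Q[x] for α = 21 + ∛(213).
m_α(x) = x^3 - 63x^2 + 1323x - 9474

Set β = α - 21 = ∛(213), so β^3 = 213. Then (α - 21)^3 - 213 = 0, i.e. α is a root of g(x) = (x - 21)^3 - 213 = x^3 - 63x^2 + 1323x - 9474. Since g(x) = h(x - 21) where h(x) = x^3 - 213, and h is irreducible over Q (because 213 is not a perfect cube, so h has no rational root, and a monic cubic with no rational root is irreducible), g is also irreducible (irreducibility is preserved under the substitution x → x - 21). Hence m_α(x) = x^3 - 63x^2 + 1323x - 9474.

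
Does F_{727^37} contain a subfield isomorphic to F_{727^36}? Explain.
No: F_{727^36} is not a subfield of F_{727^37}

F_{p^m} embeds in F_{p^n} iff m | n. Here 36 ∤ 37 (since 37 = 1·36 + 1 with remainder 1 ≠ 0), so F_{727^36} is not a subfield of F_{727^37}. Equivalently: if it were, the tower law would give 36 = [F_{727^36}:F_727] dividing [F_{727^37}:F_727] = 37, contradiction.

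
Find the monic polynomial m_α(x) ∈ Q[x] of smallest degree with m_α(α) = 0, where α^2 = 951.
m_α(x) = x^2 - 951

α satisfies α^2 - 951 = 0, so x^2 - 951 annihilates α. Since d = 951 is squarefree and ≠ 1, it is not a perfect square in Q, so x^2 - 951 has no rational root and is therefore irreducible over Q (a degree-2 polynomial over a field is irreducible iff it has no root). Hence m_α(x) = x^2 - 951.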